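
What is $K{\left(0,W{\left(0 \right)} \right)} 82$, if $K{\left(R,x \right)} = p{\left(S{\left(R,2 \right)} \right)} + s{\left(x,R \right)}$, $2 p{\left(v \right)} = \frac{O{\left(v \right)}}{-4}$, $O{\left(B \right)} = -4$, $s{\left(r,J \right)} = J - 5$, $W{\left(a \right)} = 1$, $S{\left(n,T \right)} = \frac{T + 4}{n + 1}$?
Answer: $-369$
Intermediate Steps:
$S{\left(n,T \right)} = \frac{4 + T}{1 + n}$
$s{\left(r,J \right)} = -5 + J$
$p{\left(v \right)} = \frac{1}{2}$ ($p{\left(v \right)} = \frac{\left(-4\right) \frac{1}{-4}}{2} = \frac{\left(-4\right) \left(- \frac{1}{4}\right)}{2} = \frac{1}{2} \cdot 1 = \frac{1}{2}$)
$K{\left(R,x \right)} = - \frac{9}{2} + R$ ($K{\left(R,x \right)} = \frac{1}{2} + \left(-5 + R\right) = - \frac{9}{2} + R$)
$K{\left(0,W{\left(0 \right)} \right)} 82 = \left(- \frac{9}{2} + 0\right) 82 = \left(- \frac{9}{2}\right) 82 = -369$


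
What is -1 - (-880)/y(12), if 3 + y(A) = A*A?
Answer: 739/141 ≈ 5.2411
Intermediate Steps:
y(A) = -3 + A**2 (y(A) = -3 + A*A = -3 + A**2)
-1 - (-880)/y(12) = -1 - (-880)/(-3 + 12**2) = -1 - (-880)/(-3 + 144) = -1 - (-880)/141 = -1 - 11*(-80/141) = -1 + 880/141 = 739/141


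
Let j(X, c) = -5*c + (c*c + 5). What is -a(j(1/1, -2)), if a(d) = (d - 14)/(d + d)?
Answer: -5/38 ≈ -0.13158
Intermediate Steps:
j(X, c) = 5 + c² - 5*c (j(X, c) = -5*c + (c² + 5) = -5*c + (5 + c²) = 5 + c² - 5*c)
a(d) = (-14 + d)/(2*d) (a(d) = (-14 + d)/((2*d)) = (-14 + d)*(1/(2*d)) = (-14 + d)/(2*d))
-a(j(1/1, -2)) = -(-14 + (5 + (-2)² - 5*(-2)))/(2*(5 + (-2)² - 5*(-2))) = -(-14 + (5 + 4 + 10))/(2*(5 + 4 + 10)) = -(-14 + 19)/(2*19) = -5/(2*19) = -1*5/38 = -5/38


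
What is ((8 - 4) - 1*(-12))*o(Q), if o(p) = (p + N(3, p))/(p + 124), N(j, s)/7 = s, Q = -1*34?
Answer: -2176/45 ≈ -48.356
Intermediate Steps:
Q = -34
N(j, s) = 7*s
o(p) = 8*p/(124 + p) (o(p) = (p + 7*p)/(p + 124) = (8*p)/(124 + p) = 8*p/(124 + p))
((8 - 4) - 1*(-12))*o(Q) = ((8 - 4) - 1*(-12))*(8*(-34)/(124 - 34)) = (4 + 12)*(8*(-34)/90) = 16*(8*(-34)*(1/90)) = 16*(-136/45) = -2176/45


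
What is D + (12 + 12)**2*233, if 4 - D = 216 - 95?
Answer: 134091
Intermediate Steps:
D = -117 (D = 4 - (216 - 95) = 4 - 1*121 = 4 - 121 = -117)
D + (12 + 12)**2*233 = -117 + (12 + 12)**2*233 = -117 + 24**2*233 = -117 + 576*233 = -117 + 134208 = 134091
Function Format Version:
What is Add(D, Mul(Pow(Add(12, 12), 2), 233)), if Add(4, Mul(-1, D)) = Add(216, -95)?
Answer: 134091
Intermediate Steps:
D = -117 (D = Add(4, Mul(-1, Add(216, -95))) = Add(4, Mul(-1, 121)) = Add(4, -121) = -117)
Add(D, Mul(Pow(Add(12, 12), 2), 233)) = Add(-117, Mul(Pow(Add(12, 12), 2), 233)) = Add(-117, Mul(Pow(24, 2), 233)) = Add(-117, Mul(576, 233)) = Add(-117, 134208) = 134091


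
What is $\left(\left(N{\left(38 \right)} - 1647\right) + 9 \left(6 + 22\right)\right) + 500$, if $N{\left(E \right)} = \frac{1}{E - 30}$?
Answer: $- \frac{7159}{8} \approx -894.88$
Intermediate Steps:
$N{\left(E \right)} = \frac{1}{-30 + E}$
$\left(\left(N{\left(38 \right)} - 1647\right) + 9 \left(6 + 22\right)\right) + 500 = \left(\left(\frac{1}{-30 + 38} - 1647\right) + 9 \left(6 + 22\right)\right) + 500 = \left(\left(\frac{1}{8} - 1647\right) + 9 \cdot 28\right) + 500 = \left(\left(\frac{1}{8} - 1647\right) + 252\right) + 500 = \left(- \frac{13175}{8} + 252\right) + 500 = - \frac{11159}{8} + 500 = - \frac{7159}{8}$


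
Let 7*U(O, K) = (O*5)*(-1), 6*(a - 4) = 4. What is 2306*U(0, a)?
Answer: 0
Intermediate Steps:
a = 14/3 (a = 4 + (⅙)*4 = 4 + ⅔ = 14/3 ≈ 4.6667)
U(O, K) = -5*O/7 (U(O, K) = ((O*5)*(-1))/7 = ((5*O)*(-1))/7 = (-5*O)/7 = -5*O/7)
2306*U(0, a) = 2306*(-5/7*0) = 2306*0 = 0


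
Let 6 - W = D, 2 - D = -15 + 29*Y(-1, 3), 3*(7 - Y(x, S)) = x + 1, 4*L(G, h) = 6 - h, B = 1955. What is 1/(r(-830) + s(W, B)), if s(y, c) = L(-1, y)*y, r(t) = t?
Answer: -1/9758 ≈ -0.00010248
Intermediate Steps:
L(G, h) = 3/2 - h/4 (L(G, h) = (6 - h)/4 = 3/2 - h/4)
Y(x, S) = 20/3 - x/3 (Y(x, S) = 7 - (x + 1)/3 = 7 - (1 + x)/3 = 7 + (-1/3 - x/3) = 20/3 - x/3)
D = -186 (D = 2 - (-15 + 29*(20/3 - 1/3*(-1))) = 2 - (-15 + 29*(20/3 + 1/3)) = 2 - (-15 + 29*7) = 2 - (-15 + 203) = 2 - 1*188 = 2 - 188 = -186)
W = 192 (W = 6 - 1*(-186) = 6 + 186 = 192)
s(y, c) = y*(3/2 - y/4) (s(y, c) = (3/2 - y/4)*y = y*(3/2 - y/4))
1/(r(-830) + s(W, B)) = 1/(-830 + (1/4)*192*(6 - 1*192)) = 1/(-830 + (1/4)*192*(6 - 192)) = 1/(-830 + (1/4)*192*(-186)) = 1/(-830 - 8928) = 1/(-9758) = -1/9758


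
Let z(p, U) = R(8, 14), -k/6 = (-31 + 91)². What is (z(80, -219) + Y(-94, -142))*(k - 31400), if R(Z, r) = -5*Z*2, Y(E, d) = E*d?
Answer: -703204000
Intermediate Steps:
k = -21600 (k = -6*(-31 + 91)² = -6*60² = -6*3600 = -21600)
R(Z, r) = -10*Z
z(p, U) = -80 (z(p, U) = -10*8 = -80)
(z(80, -219) + Y(-94, -142))*(k - 31400) = (-80 - 94*(-142))*(-21600 - 31400) = (-80 + 13348)*(-53000) = 13268*(-53000) = -703204000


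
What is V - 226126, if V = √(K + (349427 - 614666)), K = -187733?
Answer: -226126 + 2*I*√113243 ≈ -2.2613e+5 + 673.03*I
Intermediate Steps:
V = 2*I*√113243 (V = √(-187733 + (349427 - 614666)) = √(-187733 - 265239) = √(-452972) = 2*I*√113243 ≈ 673.03*I)
V - 226126 = 2*I*√113243 - 226126 = -226126 + 2*I*√113243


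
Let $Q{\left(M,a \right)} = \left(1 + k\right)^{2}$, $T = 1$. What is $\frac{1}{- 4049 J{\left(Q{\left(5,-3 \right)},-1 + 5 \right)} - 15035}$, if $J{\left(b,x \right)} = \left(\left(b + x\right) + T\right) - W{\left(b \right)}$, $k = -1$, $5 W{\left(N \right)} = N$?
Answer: $- \frac{1}{35280} \approx -2.8345 \cdot 10^{-5}$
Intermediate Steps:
$W{\left(N \right)} = \frac{N}{5}$
$Q{\left(M,a \right)} = 0$ ($Q{\left(M,a \right)} = \left(1 - 1\right)^{2} = 0^{2} = 0$)
$J{\left(b,x \right)} = 1 + x + \frac{4 b}{5}$ ($J{\left(b,x \right)} = \left(\left(b + x\right) + 1\right) - \frac{b}{5} = \left(1 + b + x\right) - \frac{b}{5} = 1 + x + \frac{4 b}{5}$)
$\frac{1}{- 4049 J{\left(Q{\left(5,-3 \right)},-1 + 5 \right)} - 15035} = \frac{1}{- 4049 \left(1 + \left(-1 + 5\right) + \frac{4}{5} \cdot 0\right) - 15035} = \frac{1}{- 4049 \left(1 + 4 + 0\right) - 15035} = \frac{1}{\left(-4049\right) 5 - 15035} = \frac{1}{-20245 - 15035} = \frac{1}{-35280} = - \frac{1}{35280}$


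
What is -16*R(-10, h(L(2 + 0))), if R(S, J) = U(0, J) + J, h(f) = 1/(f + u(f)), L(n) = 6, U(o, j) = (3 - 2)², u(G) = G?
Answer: -52/3 ≈ -17.333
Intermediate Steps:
U(o, j) = 1 (U(o, j) = 1² = 1)
h(f) = 1/(2*f) (h(f) = 1/(f + f) = 1/(2*f))
R(S, J) = 1 + J
-16*R(-10, h(L(2 + 0))) = -16*(1 + (½)/6) = -16*(1 + (½)*(⅙)) = -16*(1 + 1/12) = -16*13/12 = -52/3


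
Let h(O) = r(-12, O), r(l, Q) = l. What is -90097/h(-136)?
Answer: 90097/12 ≈ 7508.1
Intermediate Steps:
h(O) = -12
-90097/h(-136) = -90097/(-12) = -90097*(-1/12) = 90097/12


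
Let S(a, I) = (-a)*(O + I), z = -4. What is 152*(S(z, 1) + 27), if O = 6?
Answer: 8360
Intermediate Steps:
S(a, I) = -a*(6 + I) (S(a, I) = (-a)*(6 + I) = -a*(6 + I))
152*(S(z, 1) + 27) = 152*(-1*(-4)*(6 + 1) + 27) = 152*(-1*(-4)*7 + 27) = 152*(28 + 27) = 152*55 = 8360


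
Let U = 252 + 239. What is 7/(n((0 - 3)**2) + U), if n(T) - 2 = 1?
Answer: 7/494 ≈ 0.014170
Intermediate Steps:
U = 491
n(T) = 3 (n(T) = 2 + 1 = 3)
7/(n((0 - 3)**2) + U) = 7/(3 + 491) = 7/494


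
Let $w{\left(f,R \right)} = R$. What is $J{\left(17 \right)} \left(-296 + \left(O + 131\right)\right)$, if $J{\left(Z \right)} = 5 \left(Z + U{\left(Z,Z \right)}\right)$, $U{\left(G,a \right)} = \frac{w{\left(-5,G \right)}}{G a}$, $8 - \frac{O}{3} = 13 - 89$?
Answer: $\frac{126150}{17} \approx 7420.6$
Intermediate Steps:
$O = 252$ ($O = 24 - 3 \left(13 - 89\right) = 24 - -228 = 24 + 228 = 252$)
$U{\left(G,a \right)} = \frac{1}{a}$ ($U{\left(G,a \right)} = \frac{G}{G a} = G \frac{1}{G a} = \frac{1}{a}$)
$J{\left(Z \right)} = 5 Z + \frac{5}{Z}$ ($J{\left(Z \right)} = 5 \left(Z + \frac{1}{Z}\right) = 5 Z + \frac{5}{Z}$)
$J{\left(17 \right)} \left(-296 + \left(O + 131\right)\right) = \left(5 \cdot 17 + \frac{5}{17}\right) \left(-296 + \left(252 + 131\right)\right) = \left(85 + 5 \cdot \frac{1}{17}\right) \left(-296 + 383\right) = \left(85 + \frac{5}{17}\right) 87 = \frac{1450}{17} \cdot 87 = \frac{126150}{17}$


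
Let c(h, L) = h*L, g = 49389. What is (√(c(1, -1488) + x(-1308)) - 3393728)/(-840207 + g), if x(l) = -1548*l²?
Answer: 1696864/395409 - 22*I*√1367985/395409 ≈ 4.2914 - 0.065075*I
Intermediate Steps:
c(h, L) = L*h
(√(c(1, -1488) + x(-1308)) - 3393728)/(-840207 + g) = (√(-1488*1 - 1548*(-1308)²) - 3393728)/(-840207 + 49389) = (√(-1488 - 1548*1710864) - 3393728)/(-790818) = (√(-1488 - 2648417472) - 3393728)*(-1/790818) = (√(-2648418960) - 3393728)*(-1/790818) = (44*I*√1367985 - 3393728)*(-1/790818) = (-3393728 + 44*I*√1367985)*(-1/790818) = 1696864/395409 - 22*I*√1367985/395409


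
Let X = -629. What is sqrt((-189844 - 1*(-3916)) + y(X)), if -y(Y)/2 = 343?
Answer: I*sqrt(186614) ≈ 431.99*I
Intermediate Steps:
y(Y) = -686 (y(Y) = -2*343 = -686)
sqrt((-189844 - 1*(-3916)) + y(X)) = sqrt((-189844 - 1*(-3916)) - 686) = sqrt((-189844 + 3916) - 686) = sqrt(-185928 - 686) = sqrt(-186614) = I*sqrt(186614)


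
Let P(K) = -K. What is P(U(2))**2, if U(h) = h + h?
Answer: 16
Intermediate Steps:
U(h) = 2*h
P(U(2))**2 = (-2*2)**2 = (-1*4)**2 = (-4)**2 = 16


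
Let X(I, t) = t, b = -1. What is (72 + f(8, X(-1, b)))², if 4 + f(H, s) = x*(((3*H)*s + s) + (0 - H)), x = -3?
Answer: 27889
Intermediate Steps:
f(H, s) = -4 - 3*s + 3*H - 9*H*s (f(H, s) = -4 - 3*(((3*H)*s + s) + (0 - H)) = -4 - 3*((3*H*s + s) - H) = -4 - 3*((s + 3*H*s) - H) = -4 - 3*(s - H + 3*H*s) = -4 + (-3*s + 3*H - 9*H*s) = -4 - 3*s + 3*H - 9*H*s)
(72 + f(8, X(-1, b)))² = (72 + (-4 - 3*(-1) + 3*8 - 9*8*(-1)))² = (72 + (-4 + 3 + 24 + 72))² = (72 + 95)² = 167² = 27889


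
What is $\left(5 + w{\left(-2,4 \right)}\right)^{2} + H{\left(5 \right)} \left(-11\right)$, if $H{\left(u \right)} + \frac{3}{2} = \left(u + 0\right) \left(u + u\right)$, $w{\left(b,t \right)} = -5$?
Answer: $- \frac{1067}{2} \approx -533.5$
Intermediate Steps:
$H{\left(u \right)} = - \frac{3}{2} + 2 u^{2}$ ($H{\left(u \right)} = - \frac{3}{2} + \left(u + 0\right) \left(u + u\right) = - \frac{3}{2} + u 2 u = - \frac{3}{2} + 2 u^{2}$)
$\left(5 + w{\left(-2,4 \right)}\right)^{2} + H{\left(5 \right)} \left(-11\right) = \left(5 - 5\right)^{2} + \left(- \frac{3}{2} + 2 \cdot 5^{2}\right) \left(-11\right) = 0^{2} + \left(- \frac{3}{2} + 2 \cdot 25\right) \left(-11\right) = 0 + \left(- \frac{3}{2} + 50\right) \left(-11\right) = 0 + \frac{97}{2} \left(-11\right) = 0 - \frac{1067}{2} = - \frac{1067}{2}$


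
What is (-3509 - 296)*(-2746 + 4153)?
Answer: -5353635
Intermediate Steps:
(-3509 - 296)*(-2746 + 4153) = -3805*1407 = -5353635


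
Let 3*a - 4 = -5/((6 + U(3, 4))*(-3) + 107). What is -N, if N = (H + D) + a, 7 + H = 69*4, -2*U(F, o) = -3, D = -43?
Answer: -38416/169 ≈ -227.31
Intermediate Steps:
U(F, o) = 3/2 (U(F, o) = -½*(-3) = 3/2)
H = 269 (H = -7 + 69*4 = -7 + 276 = 269)
a = 222/169 (a = 4/3 + (-5/((6 + 3/2)*(-3) + 107))/3 = 4/3 + (-5/((15/2)*(-3) + 107))/3 = 4/3 + (-5/(-45/2 + 107))/3 = 4/3 + (-5/169/2)/3 = 4/3 + (-5*2/169)/3 = 4/3 + (⅓)*(-10/169) = 4/3 - 10/507 = 222/169 ≈ 1.3136)
N = 38416/169 (N = (269 - 43) + 222/169 = 226 + 222/169 = 38416/169 ≈ 227.31)
-N = -1*38416/169 = -38416/169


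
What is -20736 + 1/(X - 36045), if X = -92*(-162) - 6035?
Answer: -563521537/27176 ≈ -20736.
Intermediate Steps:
X = 8869 (X = 14904 - 6035 = 8869)
-20736 + 1/(X - 36045) = -20736 + 1/(8869 - 36045) = -20736 + 1/(-27176) = -20736 - 1/27176 = -563521537/27176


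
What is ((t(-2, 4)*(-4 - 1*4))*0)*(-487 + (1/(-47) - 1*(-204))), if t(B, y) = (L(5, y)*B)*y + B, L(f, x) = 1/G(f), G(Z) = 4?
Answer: 0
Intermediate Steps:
L(f, x) = ¼ (L(f, x) = 1/4 = ¼)
t(B, y) = B + B*y/4 (t(B, y) = (B/4)*y + B = B*y/4 + B = B + B*y/4)
((t(-2, 4)*(-4 - 1*4))*0)*(-487 + (1/(-47) - 1*(-204))) = ((((¼)*(-2)*(4 + 4))*(-4 - 1*4))*0)*(-487 + (1/(-47) - 1*(-204))) = ((((¼)*(-2)*8)*(-4 - 4))*0)*(-487 + (-1/47 + 204)) = (-4*(-8)*0)*(-487 + 9587/47) = (32*0)*(-13302/47) = 0*(-13302/47) = 0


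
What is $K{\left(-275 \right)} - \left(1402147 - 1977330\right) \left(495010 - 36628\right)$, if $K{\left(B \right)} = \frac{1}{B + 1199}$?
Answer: $\frac{243615865329145}{924} \approx 2.6365 \cdot 10^{11}$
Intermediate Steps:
$K{\left(B \right)} = \frac{1}{1199 + B}$
$K{\left(-275 \right)} - \left(1402147 - 1977330\right) \left(495010 - 36628\right) = \frac{1}{1199 - 275} - \left(1402147 - 1977330\right) \left(495010 - 36628\right) = \frac{1}{924} - \left(-575183\right) 458382 = \frac{1}{924} - -263653533906 = \frac{1}{924} + 263653533906 = \frac{243615865329145}{924}$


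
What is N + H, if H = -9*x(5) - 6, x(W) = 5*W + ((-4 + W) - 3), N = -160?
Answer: -373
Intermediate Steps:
x(W) = -7 + 6*W (x(W) = 5*W + (-7 + W) = -7 + 6*W)
H = -213 (H = -9*(-7 + 6*5) - 6 = -9*(-7 + 30) - 6 = -9*23 - 6 = -207 - 6 = -213)
N + H = -160 - 213 = -373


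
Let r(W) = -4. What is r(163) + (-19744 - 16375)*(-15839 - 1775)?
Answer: 636200062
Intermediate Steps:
r(163) + (-19744 - 16375)*(-15839 - 1775) = -4 + (-19744 - 16375)*(-15839 - 1775) = -4 - 36119*(-17614) = -4 + 636200066 = 636200062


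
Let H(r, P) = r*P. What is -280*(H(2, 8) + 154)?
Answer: -47600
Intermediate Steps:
H(r, P) = P*r
-280*(H(2, 8) + 154) = -280*(8*2 + 154) = -280*(16 + 154) = -280*170 = -47600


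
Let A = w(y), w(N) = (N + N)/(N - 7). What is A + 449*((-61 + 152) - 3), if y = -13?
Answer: 395133/10 ≈ 39513.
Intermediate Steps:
w(N) = 2*N/(-7 + N) (w(N) = (2*N)/(-7 + N) = 2*N/(-7 + N))
A = 13/10 (A = 2*(-13)/(-7 - 13) = 2*(-13)/(-20) = 2*(-13)*(-1/20) = 13/10 ≈ 1.3000)
A + 449*((-61 + 152) - 3) = 13/10 + 449*((-61 + 152) - 3) = 13/10 + 449*(91 - 3) = 13/10 + 449*88 = 13/10 + 39512 = 395133/10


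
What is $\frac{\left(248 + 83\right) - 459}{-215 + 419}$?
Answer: $- \frac{32}{51} \approx -0.62745$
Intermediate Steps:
$\frac{\left(248 + 83\right) - 459}{-215 + 419} = \frac{331 - 459}{204} = \left(-128\right) \frac{1}{204} = - \frac{32}{51}$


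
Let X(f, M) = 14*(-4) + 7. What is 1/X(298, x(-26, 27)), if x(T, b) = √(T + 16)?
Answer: -1/49 ≈ -0.020408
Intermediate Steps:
x(T, b) = √(16 + T)
X(f, M) = -49 (X(f, M) = -56 + 7 = -49)
1/X(298, x(-26, 27)) = 1/(-49) = -1/49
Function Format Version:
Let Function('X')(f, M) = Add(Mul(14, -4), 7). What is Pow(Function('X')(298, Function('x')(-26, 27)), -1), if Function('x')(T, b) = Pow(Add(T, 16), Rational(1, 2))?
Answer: Rational(-1, 49) ≈ -0.020408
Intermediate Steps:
Function('x')(T, b) = Pow(Add(16, T), Rational(1, 2))
Function('X')(f, M) = -49 (Function('X')(f, M) = Add(-56, 7) = -49)
Pow(Function('X')(298, Function('x')(-26, 27)), -1) = Pow(-49, -1) = Rational(-1, 49)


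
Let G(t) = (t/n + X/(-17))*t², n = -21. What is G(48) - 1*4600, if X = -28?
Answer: -722504/119 ≈ -6071.5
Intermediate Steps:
G(t) = t²*(28/17 - t/21) (G(t) = (t/(-21) - 28/(-17))*t² = (t*(-1/21) - 28*(-1/17))*t² = (-t/21 + 28/17)*t² = (28/17 - t/21)*t² = t²*(28/17 - t/21))
G(48) - 1*4600 = (1/357)*48²*(588 - 17*48) - 1*4600 = (1/357)*2304*(588 - 816) - 4600 = (1/357)*2304*(-228) - 4600 = -175104/119 - 4600 = -722504/119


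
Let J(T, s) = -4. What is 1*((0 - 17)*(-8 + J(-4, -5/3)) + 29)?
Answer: 233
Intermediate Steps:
1*((0 - 17)*(-8 + J(-4, -5/3)) + 29) = 1*((0 - 17)*(-8 - 4) + 29) = 1*(-17*(-12) + 29) = 1*(204 + 29) = 1*233 = 233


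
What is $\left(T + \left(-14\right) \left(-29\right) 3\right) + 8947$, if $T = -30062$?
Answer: $-19897$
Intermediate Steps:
$\left(T + \left(-14\right) \left(-29\right) 3\right) + 8947 = \left(-30062 + \left(-14\right) \left(-29\right) 3\right) + 8947 = \left(-30062 + 406 \cdot 3\right) + 8947 = \left(-30062 + 1218\right) + 8947 = -28844 + 8947 = -19897$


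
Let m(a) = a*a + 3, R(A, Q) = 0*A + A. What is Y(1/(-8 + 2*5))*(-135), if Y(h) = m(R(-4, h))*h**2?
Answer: -2565/4 ≈ -641.25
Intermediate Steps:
R(A, Q) = A (R(A, Q) = 0 + A = A)
m(a) = 3 + a**2 (m(a) = a**2 + 3 = 3 + a**2)
Y(h) = 19*h**2 (Y(h) = (3 + (-4)**2)*h**2 = (3 + 16)*h**2 = 19*h**2)
Y(1/(-8 + 2*5))*(-135) = (19*(1/(-8 + 2*5))**2)*(-135) = (19*(1/(-8 + 10))**2)*(-135) = (19*(1/2)**2)*(-135) = (19*(1/4))*(-135) = (19/4)*(-135) = -2565/4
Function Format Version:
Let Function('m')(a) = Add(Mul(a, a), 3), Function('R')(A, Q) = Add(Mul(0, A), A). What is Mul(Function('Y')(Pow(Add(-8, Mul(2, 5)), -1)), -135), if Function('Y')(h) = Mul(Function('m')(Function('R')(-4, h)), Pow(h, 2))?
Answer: Rational(-2565, 4) ≈ -641.25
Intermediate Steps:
Function('R')(A, Q) = A (Function('R')(A, Q) = Add(0, A) = A)
Function('m')(a) = Add(3, Pow(a, 2)) (Function('m')(a) = Add(Pow(a, 2), 3) = Add(3, Pow(a, 2)))
Function('Y')(h) = Mul(19, Pow(h, 2)) (Function('Y')(h) = Mul(Add(3, Pow(-4, 2)), Pow(h, 2)) = Mul(Add(3, 16), Pow(h, 2)) = Mul(19, Pow(h, 2)))
Mul(Function('Y')(Pow(Add(-8, Mul(2, 5)), -1)), -135) = Mul(Mul(19, Pow(Pow(Add(-8, Mul(2, 5)), -1), 2)), -135) = Mul(Mul(19, Pow(Pow(Add(-8, 10), -1), 2)), -135) = Mul(Mul(19, Pow(Pow(2, -1), 2)), -135) = Mul(Mul(19, Pow(Rational(1, 2), 2)), -135) = Mul(Mul(19, Rational(1, 4)), -135) = Mul(Rational(19, 4), -135) = Rational(-2565, 4)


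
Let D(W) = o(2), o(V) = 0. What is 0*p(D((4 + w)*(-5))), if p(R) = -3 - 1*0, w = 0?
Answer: 0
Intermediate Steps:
D(W) = 0
p(R) = -3 (p(R) = -3 + 0 = -3)
0*p(D((4 + w)*(-5))) = 0*(-3) = 0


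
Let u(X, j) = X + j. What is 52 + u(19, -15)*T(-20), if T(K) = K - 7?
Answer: -56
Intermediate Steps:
T(K) = -7 + K
52 + u(19, -15)*T(-20) = 52 + (19 - 15)*(-7 - 20) = 52 + 4*(-27) = 52 - 108 = -56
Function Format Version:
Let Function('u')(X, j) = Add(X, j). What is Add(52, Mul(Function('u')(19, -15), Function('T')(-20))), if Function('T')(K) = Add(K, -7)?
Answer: -56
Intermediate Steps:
Function('T')(K) = Add(-7, K)
Add(52, Mul(Function('u')(19, -15), Function('T')(-20))) = Add(52, Mul(Add(19, -15), Add(-7, -20))) = Add(52, Mul(4, -27)) = Add(52, -108) = -56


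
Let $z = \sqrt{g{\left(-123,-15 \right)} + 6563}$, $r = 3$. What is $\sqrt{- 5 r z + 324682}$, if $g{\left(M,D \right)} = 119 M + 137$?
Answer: $\sqrt{324682 - 15 i \sqrt{7937}} \approx 569.81 - 1.173 i$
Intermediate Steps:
$g{\left(M,D \right)} = 137 + 119 M$
$z = i \sqrt{7937}$ ($z = \sqrt{\left(137 + 119 \left(-123\right)\right) + 6563} = \sqrt{\left(137 - 14637\right) + 6563} = \sqrt{-14500 + 6563} = \sqrt{-7937} = i \sqrt{7937} \approx 89.09 i$)
$\sqrt{- 5 r z + 324682} = \sqrt{\left(-5\right) 3 i \sqrt{7937} + 324682} = \sqrt{- 15 i \sqrt{7937} + 324682} = \sqrt{324682 - 15 i \sqrt{7937}}$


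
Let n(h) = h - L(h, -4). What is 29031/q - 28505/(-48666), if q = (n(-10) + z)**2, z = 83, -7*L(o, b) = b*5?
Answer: 76100323559/11732447946 ≈ 6.4863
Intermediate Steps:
L(o, b) = -5*b/7 (L(o, b) = -b*5/7 = -5*b/7)
n(h) = -20/7 + h (n(h) = h - (-5)*(-4)/7 = h - 1*20/7 = h - 20/7 = -20/7 + h)
q = 241081/49 (q = ((-20/7 - 10) + 83)**2 = (-90/7 + 83)**2 = (491/7)**2 = 241081/49 ≈ 4920.0)
29031/q - 28505/(-48666) = 29031/(241081/49) - 28505/(-48666) = 29031*(49/241081) - 28505*(-1/48666) = 1422519/241081 + 28505/48666 = 76100323559/11732447946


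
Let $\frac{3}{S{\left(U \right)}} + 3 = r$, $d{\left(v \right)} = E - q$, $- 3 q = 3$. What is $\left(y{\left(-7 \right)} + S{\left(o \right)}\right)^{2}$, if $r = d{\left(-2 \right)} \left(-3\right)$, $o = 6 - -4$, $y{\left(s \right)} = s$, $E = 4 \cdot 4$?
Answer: $\frac{16129}{324} \approx 49.781$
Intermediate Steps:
$E = 16$
$q = -1$ ($q = \left(- \frac{1}{3}\right) 3 = -1$)
$d{\left(v \right)} = 17$ ($d{\left(v \right)} = 16 - -1 = 16 + 1 = 17$)
$o = 10$ ($o = 6 + 4 = 10$)
$r = -51$ ($r = 17 \left(-3\right) = -51$)
$S{\left(U \right)} = - \frac{1}{18}$ ($S{\left(U \right)} = \frac{3}{-3 - 51} = \frac{3}{-54} = 3 \left(- \frac{1}{54}\right) = - \frac{1}{18}$)
$\left(y{\left(-7 \right)} + S{\left(o \right)}\right)^{2} = \left(-7 - \frac{1}{18}\right)^{2} = \left(- \frac{127}{18}\right)^{2} = \frac{16129}{324}$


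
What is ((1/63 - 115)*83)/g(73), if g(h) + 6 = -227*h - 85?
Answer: 300626/524853 ≈ 0.57278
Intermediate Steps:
g(h) = -91 - 227*h (g(h) = -6 + (-227*h - 85) = -6 + (-85 - 227*h) = -91 - 227*h)
((1/63 - 115)*83)/g(73) = ((1/63 - 115)*83)/(-91 - 227*73) = ((1/63 - 115)*83)/(-91 - 16571) = -7244/63*83/(-16662) = -601252/63*(-1/16662) = 300626/524853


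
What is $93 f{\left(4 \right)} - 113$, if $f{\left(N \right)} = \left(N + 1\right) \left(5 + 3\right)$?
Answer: $3607$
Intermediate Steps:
$f{\left(N \right)} = 8 + 8 N$ ($f{\left(N \right)} = \left(1 + N\right) 8 = 8 + 8 N$)
$93 f{\left(4 \right)} - 113 = 93 \left(8 + 8 \cdot 4\right) - 113 = 93 \left(8 + 32\right) - 113 = 93 \cdot 40 - 113 = 3720 - 113 = 3607$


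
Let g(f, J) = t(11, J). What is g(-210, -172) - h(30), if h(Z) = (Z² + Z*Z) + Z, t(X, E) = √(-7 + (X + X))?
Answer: -1830 + √15 ≈ -1826.1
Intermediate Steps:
t(X, E) = √(-7 + 2*X)
g(f, J) = √15 (g(f, J) = √(-7 + 2*11) = √(-7 + 22) = √15)
h(Z) = Z + 2*Z² (h(Z) = (Z² + Z²) + Z = 2*Z² + Z = Z + 2*Z²)
g(-210, -172) - h(30) = √15 - 30*(1 + 2*30) = √15 - 30*(1 + 60) = √15 - 30*61 = √15 - 1*1830 = √15 - 1830 = -1830 + √15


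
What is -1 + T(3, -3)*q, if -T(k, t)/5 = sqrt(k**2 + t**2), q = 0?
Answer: -1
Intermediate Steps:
T(k, t) = -5*sqrt(k**2 + t**2)
-1 + T(3, -3)*q = -1 - 5*sqrt(3**2 + (-3)**2)*0 = -1 - 5*sqrt(9 + 9)*0 = -1 - 15*sqrt(2)*0 = -1 + 0 = -1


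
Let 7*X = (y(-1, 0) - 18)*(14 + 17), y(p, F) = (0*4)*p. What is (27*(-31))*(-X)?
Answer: -467046/7 ≈ -66721.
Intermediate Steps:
y(p, F) = 0 (y(p, F) = 0*p = 0)
X = -558/7 (X = ((0 - 18)*(14 + 17))/7 = (-18*31)/7 = (1/7)*(-558) = -558/7 ≈ -79.714)
(27*(-31))*(-X) = (27*(-31))*(-1*(-558/7)) = -837*558/7 = -467046/7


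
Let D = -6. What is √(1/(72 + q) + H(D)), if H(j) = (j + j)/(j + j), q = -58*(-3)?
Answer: √60762/246 ≈ 1.0020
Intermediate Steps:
q = 174
H(j) = 1 (H(j) = (2*j)/((2*j)) = (2*j)*(1/(2*j)) = 1)
√(1/(72 + q) + H(D)) = √(1/(72 + 174) + 1) = √(1/246 + 1) = √(247/246) = √60762/246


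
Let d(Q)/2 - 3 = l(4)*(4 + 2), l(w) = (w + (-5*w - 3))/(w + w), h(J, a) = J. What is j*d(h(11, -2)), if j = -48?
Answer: 1080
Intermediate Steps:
l(w) = (-3 - 4*w)/(2*w) (l(w) = (w + (-3 - 5*w))/((2*w)) = (-3 - 4*w)*(1/(2*w)) = (-3 - 4*w)/(2*w))
d(Q) = -45/2 (d(Q) = 6 + 2*((-2 - 3/2/4)*(4 + 2)) = 6 + 2*((-2 - 3/2*¼)*6) = 6 + 2*((-2 - 3/8)*6) = 6 + 2*(-19/8*6) = 6 + 2*(-57/4) = 6 - 57/2 = -45/2)
j*d(h(11, -2)) = -48*(-45/2) = 1080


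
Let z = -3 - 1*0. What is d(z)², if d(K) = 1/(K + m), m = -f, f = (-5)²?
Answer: 1/784 ≈ 0.0012755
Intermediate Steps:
f = 25
m = -25 (m = -1*25 = -25)
z = -3 (z = -3 + 0 = -3)
d(K) = 1/(-25 + K) (d(K) = 1/(K - 25) = 1/(-25 + K))
d(z)² = (1/(-25 - 3))² = (1/(-28))² = (-1/28)² = 1/784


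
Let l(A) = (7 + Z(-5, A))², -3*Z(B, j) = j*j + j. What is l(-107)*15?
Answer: 640825205/3 ≈ 2.1361e+8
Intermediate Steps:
Z(B, j) = -j/3 - j²/3 (Z(B, j) = -(j*j + j)/3 = -(j² + j)/3 = -(j + j²)/3 = -j/3 - j²/3)
l(A) = (7 - A*(1 + A)/3)²
l(-107)*15 = ((-21 - 107*(1 - 107))²/9)*15 = ((-21 - 107*(-106))²/9)*15 = ((-21 + 11342)²/9)*15 = ((⅑)*11321²)*15 = ((⅑)*128165041)*15 = (128165041/9)*15 = 640825205/3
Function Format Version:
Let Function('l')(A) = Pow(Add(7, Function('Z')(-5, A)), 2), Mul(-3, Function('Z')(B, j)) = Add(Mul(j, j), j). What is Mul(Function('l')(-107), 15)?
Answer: Rational(640825205, 3) ≈ 2.1361e+8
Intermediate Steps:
Function('Z')(B, j) = Add(Mul(Rational(-1, 3), j), Mul(Rational(-1, 3), Pow(j, 2))) (Function('Z')(B, j) = Mul(Rational(-1, 3), Add(Mul(j, j), j)) = Mul(Rational(-1, 3), Add(Pow(j, 2), j)) = Mul(Rational(-1, 3), Add(j, Pow(j, 2))) = Add(Mul(Rational(-1, 3), j), Mul(Rational(-1, 3), Pow(j, 2))))
Function('l')(A) = Pow(Add(7, Mul(Rational(-1, 3), A, Add(1, A))), 2)
Mul(Function('l')(-107), 15) = Mul(Mul(Rational(1, 9), Pow(Add(-21, Mul(-107, Add(1, -107))), 2)), 15) = Mul(Mul(Rational(1, 9), Pow(Add(-21, Mul(-107, -106)), 2)), 15) = Mul(Mul(Rational(1, 9), Pow(Add(-21, 11342), 2)), 15) = Mul(Mul(Rational(1, 9), Pow(11321, 2)), 15) = Mul(Mul(Rational(1, 9), 128165041), 15) = Mul(Rational(128165041, 9), 15) = Rational(640825205, 3)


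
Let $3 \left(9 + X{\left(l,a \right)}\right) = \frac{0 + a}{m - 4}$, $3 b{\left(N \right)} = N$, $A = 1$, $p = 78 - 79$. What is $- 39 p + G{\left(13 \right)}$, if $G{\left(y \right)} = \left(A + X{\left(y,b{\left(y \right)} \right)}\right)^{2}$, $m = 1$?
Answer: $\frac{80872}{729} \approx 110.94$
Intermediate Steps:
$p = -1$ ($p = 78 - 79 = -1$)
$b{\left(N \right)} = \frac{N}{3}$
$X{\left(l,a \right)} = -9 - \frac{a}{9}$ ($X{\left(l,a \right)} = -9 + \frac{\left(0 + a\right) \frac{1}{1 - 4}}{3} = -9 + \frac{a \frac{1}{-3}}{3} = -9 + \frac{a \left(- \frac{1}{3}\right)}{3} = -9 + \frac{\left(- \frac{1}{3}\right) a}{3} = -9 - \frac{a}{9}$)
$G{\left(y \right)} = \left(-8 - \frac{y}{27}\right)^{2}$ ($G{\left(y \right)} = \left(1 - \left(9 + \frac{\frac{1}{3} y}{9}\right)\right)^{2} = \left(1 - \left(9 + \frac{y}{27}\right)\right)^{2} = \left(-8 - \frac{y}{27}\right)^{2}$)
$- 39 p + G{\left(13 \right)} = \left(-39\right) \left(-1\right) + \frac{\left(216 + 13\right)^{2}}{729} = 39 + \frac{229^{2}}{729} = 39 + \frac{1}{729} \cdot 52441 = 39 + \frac{52441}{729} = \frac{80872}{729}$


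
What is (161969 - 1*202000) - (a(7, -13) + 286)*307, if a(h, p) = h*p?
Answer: -99896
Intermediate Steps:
(161969 - 1*202000) - (a(7, -13) + 286)*307 = (161969 - 1*202000) - (7*(-13) + 286)*307 = (161969 - 202000) - (-91 + 286)*307 = -40031 - 195*307 = -40031 - 1*59865 = -40031 - 59865 = -99896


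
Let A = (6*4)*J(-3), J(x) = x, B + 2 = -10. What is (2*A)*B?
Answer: 1728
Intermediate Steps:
B = -12 (B = -2 - 10 = -12)
A = -72 (A = (6*4)*(-3) = 24*(-3) = -72)
(2*A)*B = (2*(-72))*(-12) = -144*(-12) = 1728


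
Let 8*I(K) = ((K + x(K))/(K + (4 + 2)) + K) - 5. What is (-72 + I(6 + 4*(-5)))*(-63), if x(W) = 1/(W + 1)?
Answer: 3886911/832 ≈ 4671.8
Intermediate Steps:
x(W) = 1/(1 + W)
I(K) = -5/8 + K/8 + (K + 1/(1 + K))/(8*(6 + K)) (I(K) = (((K + 1/(1 + K))/(K + (4 + 2)) + K) - 5)/8 = (((K + 1/(1 + K))/(K + 6) + K) - 5)/8 = (((K + 1/(1 + K))/(6 + K) + K) - 5)/8 = ((K + (K + 1/(1 + K))/(6 + K)) - 5)/8 = (-5 + K + (K + 1/(1 + K))/(6 + K))/8 = -5/8 + K/8 + (K + 1/(1 + K))/(8*(6 + K)))
(-72 + I(6 + 4*(-5)))*(-63) = (-72 + (1 + (1 + (6 + 4*(-5)))*(-30 + (6 + 4*(-5))² + 2*(6 + 4*(-5))))/(8*(1 + (6 + 4*(-5)))*(6 + (6 + 4*(-5)))))*(-63) = (-72 + (1 + (1 + (6 - 20))*(-30 + (6 - 20)² + 2*(6 - 20)))/(8*(1 + (6 - 20))*(6 + (6 - 20))))*(-63) = (-72 + (1 + (1 - 14)*(-30 + (-14)² + 2*(-14)))/(8*(1 - 14)*(6 - 14)))*(-63) = (-72 + (⅛)*(1 - 13*(-30 + 196 - 28))/(-13*(-8)))*(-63) = (-72 + (⅛)*(-1/13)*(-⅛)*(1 - 13*138))*(-63) = (-72 + (⅛)*(-1/13)*(-⅛)*(1 - 1794))*(-63) = (-72 + (⅛)*(-1/13)*(-⅛)*(-1793))*(-63) = (-72 - 1793/832)*(-63) = -61697/832*(-63) = 3886911/832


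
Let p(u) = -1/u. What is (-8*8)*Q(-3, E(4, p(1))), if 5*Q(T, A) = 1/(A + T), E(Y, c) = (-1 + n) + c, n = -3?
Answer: 8/5 ≈ 1.6000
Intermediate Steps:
E(Y, c) = -4 + c (E(Y, c) = (-1 - 3) + c = -4 + c)
Q(T, A) = 1/(5*(A + T))
(-8*8)*Q(-3, E(4, p(1))) = (-8*8)*(1/(5*((-4 - 1/1) - 3))) = -64/(5*((-4 - 1*1) - 3)) = -64/(5*((-4 - 1) - 3)) = -64/(5*(-5 - 3)) = -64/(5*(-8)) = -64*(-1)/(5*8) = -64*(-1/40) = 8/5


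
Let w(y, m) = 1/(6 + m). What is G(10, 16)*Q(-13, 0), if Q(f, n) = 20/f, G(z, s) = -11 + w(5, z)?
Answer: 875/52 ≈ 16.827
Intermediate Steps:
G(z, s) = -11 + 1/(6 + z)
G(10, 16)*Q(-13, 0) = ((-65 - 11*10)/(6 + 10))*(20/(-13)) = ((-65 - 110)/16)*(20*(-1/13)) = ((1/16)*(-175))*(-20/13) = -175/16*(-20/13) = 875/52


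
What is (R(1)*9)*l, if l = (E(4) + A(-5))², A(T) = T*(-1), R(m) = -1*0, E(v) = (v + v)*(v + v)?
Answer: 0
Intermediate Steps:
E(v) = 4*v² (E(v) = (2*v)*(2*v) = 4*v²)
R(m) = 0
A(T) = -T
l = 4761 (l = (4*4² - 1*(-5))² = (4*16 + 5)² = (64 + 5)² = 69² = 4761)
(R(1)*9)*l = (0*9)*4761 = 0*4761 = 0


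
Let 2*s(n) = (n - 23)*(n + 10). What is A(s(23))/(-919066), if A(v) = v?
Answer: 0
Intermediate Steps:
s(n) = (-23 + n)*(10 + n)/2 (s(n) = ((n - 23)*(n + 10))/2 = ((-23 + n)*(10 + n))/2 = (-23 + n)*(10 + n)/2)
A(s(23))/(-919066) = (-115 + (1/2)*23**2 - 13/2*23)/(-919066) = (-115 + (1/2)*529 - 299/2)*(-1/919066) = (-115 + 529/2 - 299/2)*(-1/919066) = 0*(-1/919066) = 0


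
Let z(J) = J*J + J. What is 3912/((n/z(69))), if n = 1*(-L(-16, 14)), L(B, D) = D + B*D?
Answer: 89976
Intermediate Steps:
z(J) = J + J² (z(J) = J² + J = J + J²)
n = 210 (n = 1*(-14*(1 - 16)) = 1*(-14*(-15)) = 1*(-1*(-210)) = 1*210 = 210)
3912/((n/z(69))) = 3912/((210/((69*(1 + 69))))) = 3912/((210/((69*70)))) = 3912/((210/4830)) = 3912/((210*(1/4830))) = 3912/(1/23) = 3912*23 = 89976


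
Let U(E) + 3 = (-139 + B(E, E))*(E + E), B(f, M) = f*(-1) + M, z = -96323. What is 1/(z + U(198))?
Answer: -1/151370 ≈ -6.6063e-6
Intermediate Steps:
B(f, M) = M - f (B(f, M) = -f + M = M - f)
U(E) = -3 - 278*E (U(E) = -3 + (-139 + (E - E))*(E + E) = -3 + (-139 + 0)*(2*E) = -3 - 278*E)
1/(z + U(198)) = 1/(-96323 + (-3 - 278*198)) = 1/(-96323 + (-3 - 55044)) = 1/(-96323 - 55047) = 1/(-151370) = -1/151370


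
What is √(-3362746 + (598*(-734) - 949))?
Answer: I*√3802627 ≈ 1950.0*I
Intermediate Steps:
√(-3362746 + (598*(-734) - 949)) = √(-3362746 + (-438932 - 949)) = √(-3362746 - 439881) = √(-3802627) = I*√3802627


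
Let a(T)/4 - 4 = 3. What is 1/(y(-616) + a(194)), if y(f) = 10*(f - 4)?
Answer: -1/6172 ≈ -0.00016202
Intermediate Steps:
y(f) = -40 + 10*f (y(f) = 10*(-4 + f) = -40 + 10*f)
a(T) = 28 (a(T) = 16 + 4*3 = 16 + 12 = 28)
1/(y(-616) + a(194)) = 1/((-40 + 10*(-616)) + 28) = 1/((-40 - 6160) + 28) = 1/(-6200 + 28) = 1/(-6172) = -1/6172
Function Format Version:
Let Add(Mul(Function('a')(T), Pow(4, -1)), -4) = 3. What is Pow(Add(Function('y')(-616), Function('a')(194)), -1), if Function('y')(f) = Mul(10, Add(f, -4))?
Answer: Rational(-1, 6172) ≈ -0.00016202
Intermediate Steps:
Function('y')(f) = Add(-40, Mul(10, f)) (Function('y')(f) = Mul(10, Add(-4, f)) = Add(-40, Mul(10, f)))
Function('a')(T) = 28 (Function('a')(T) = Add(16, Mul(4, 3)) = Add(16, 12) = 28)
Pow(Add(Function('y')(-616), Function('a')(194)), -1) = Pow(Add(Add(-40, Mul(10, -616)), 28), -1) = Pow(Add(Add(-40, -6160), 28), -1) = Pow(Add(-6200, 28), -1) = Pow(-6172, -1) = Rational(-1, 6172)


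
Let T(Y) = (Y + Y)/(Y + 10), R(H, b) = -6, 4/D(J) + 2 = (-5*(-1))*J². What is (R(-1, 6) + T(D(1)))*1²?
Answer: -98/17 ≈ -5.7647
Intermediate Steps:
D(J) = 4/(-2 + 5*J²) (D(J) = 4/(-2 + (-5*(-1))*J²) = 4/(-2 + 5*J²))
T(Y) = 2*Y/(10 + Y) (T(Y) = (2*Y)/(10 + Y) = 2*Y/(10 + Y))
(R(-1, 6) + T(D(1)))*1² = (-6 + 2*(4/(-2 + 5*1²))/(10 + 4/(-2 + 5*1²)))*1² = (-6 + 2*(4/(-2 + 5*1))/(10 + 4/(-2 + 5*1)))*1 = (-6 + 2*(4/(-2 + 5))/(10 + 4/(-2 + 5)))*1 = (-6 + 2*(4/3)/(10 + 4/3))*1 = (-6 + 2*(4/3)/(34/3))*1 = (-6 + 2*(4/3)*(3/34))*1 = (-6 + 4/17)*1 = -98/17*1 = -98/17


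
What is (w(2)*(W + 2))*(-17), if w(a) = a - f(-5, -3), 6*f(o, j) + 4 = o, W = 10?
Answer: -714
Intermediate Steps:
f(o, j) = -⅔ + o/6
w(a) = 3/2 + a (w(a) = a - (-⅔ + (⅙)*(-5)) = a - (-⅔ - ⅚) = a - 1*(-3/2) = a + 3/2 = 3/2 + a)
(w(2)*(W + 2))*(-17) = ((3/2 + 2)*(10 + 2))*(-17) = ((7/2)*12)*(-17) = 42*(-17) = -714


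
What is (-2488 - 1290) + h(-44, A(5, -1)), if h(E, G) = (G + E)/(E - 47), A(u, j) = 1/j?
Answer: -343753/91 ≈ -3777.5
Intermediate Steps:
h(E, G) = (E + G)/(-47 + E)
(-2488 - 1290) + h(-44, A(5, -1)) = (-2488 - 1290) + (-44 + 1/(-1))/(-47 - 44) = -3778 + (-44 - 1)/(-91) = -3778 - 1/91*(-45) = -3778 + 45/91 = -343753/91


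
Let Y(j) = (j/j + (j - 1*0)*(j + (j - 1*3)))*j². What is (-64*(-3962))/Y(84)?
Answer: 2264/873243 ≈ 0.0025926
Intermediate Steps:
Y(j) = j²*(1 + j*(-3 + 2*j)) (Y(j) = (1 + (j + 0)*(j + (j - 3)))*j² = (1 + j*(j + (-3 + j)))*j² = (1 + j*(-3 + 2*j))*j² = j²*(1 + j*(-3 + 2*j)))
(-64*(-3962))/Y(84) = (-64*(-3962))/((84²*(1 - 3*84 + 2*84²))) = 253568/((7056*(1 - 252 + 2*7056))) = 253568/((7056*(1 - 252 + 14112))) = 253568/((7056*13861)) = 253568/97803216 = 253568*(1/97803216) = 2264/873243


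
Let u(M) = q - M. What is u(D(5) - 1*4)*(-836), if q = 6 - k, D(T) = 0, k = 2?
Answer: -6688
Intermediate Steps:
q = 4 (q = 6 - 1*2 = 6 - 2 = 4)
u(M) = 4 - M
u(D(5) - 1*4)*(-836) = (4 - (0 - 1*4))*(-836) = (4 - (0 - 4))*(-836) = (4 - 1*(-4))*(-836) = (4 + 4)*(-836) = 8*(-836) = -6688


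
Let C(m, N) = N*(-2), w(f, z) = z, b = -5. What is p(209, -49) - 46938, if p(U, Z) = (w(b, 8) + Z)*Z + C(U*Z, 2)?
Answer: -44933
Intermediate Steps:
C(m, N) = -2*N
p(U, Z) = -4 + Z*(8 + Z) (p(U, Z) = (8 + Z)*Z - 2*2 = Z*(8 + Z) - 4 = -4 + Z*(8 + Z))
p(209, -49) - 46938 = (-4 + (-49)² + 8*(-49)) - 46938 = (-4 + 2401 - 392) - 46938 = 2005 - 46938 = -44933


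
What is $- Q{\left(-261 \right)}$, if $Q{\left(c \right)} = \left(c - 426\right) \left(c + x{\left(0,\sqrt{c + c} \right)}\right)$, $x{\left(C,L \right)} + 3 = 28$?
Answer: $-162132$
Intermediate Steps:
$x{\left(C,L \right)} = 25$ ($x{\left(C,L \right)} = -3 + 28 = 25$)
$Q{\left(c \right)} = \left(-426 + c\right) \left(25 + c\right)$ ($Q{\left(c \right)} = \left(c - 426\right) \left(c + 25\right) = \left(-426 + c\right) \left(25 + c\right)$)
$- Q{\left(-261 \right)} = - (-10650 + \left(-261\right)^{2} - -104661) = - (-10650 + 68121 + 104661) = \left(-1\right) 162132 = -162132$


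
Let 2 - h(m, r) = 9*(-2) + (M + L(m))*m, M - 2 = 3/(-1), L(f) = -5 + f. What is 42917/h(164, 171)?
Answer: -42917/25892 ≈ -1.6575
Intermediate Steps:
M = -1 (M = 2 + 3/(-1) = 2 + 3*(-1) = 2 - 3 = -1)
h(m, r) = 20 - m*(-6 + m) (h(m, r) = 2 - (9*(-2) + (-1 + (-5 + m))*m) = 2 - (-18 + (-6 + m)*m) = 2 - (-18 + m*(-6 + m)) = 2 + (18 - m*(-6 + m)) = 20 - m*(-6 + m))
42917/h(164, 171) = 42917/(20 + 164 - 1*164*(-5 + 164)) = 42917/(20 + 164 - 1*164*159) = 42917/(20 + 164 - 26076) = 42917/(-25892) = 42917*(-1/25892) = -42917/25892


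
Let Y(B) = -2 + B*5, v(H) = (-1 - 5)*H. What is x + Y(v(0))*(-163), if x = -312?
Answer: 14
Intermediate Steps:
v(H) = -6*H
Y(B) = -2 + 5*B
x + Y(v(0))*(-163) = -312 + (-2 + 5*(-6*0))*(-163) = -312 + (-2 + 5*0)*(-163) = -312 + (-2 + 0)*(-163) = -312 - 2*(-163) = -312 + 326 = 14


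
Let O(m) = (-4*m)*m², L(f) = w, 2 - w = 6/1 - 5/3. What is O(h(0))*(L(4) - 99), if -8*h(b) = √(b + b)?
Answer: 0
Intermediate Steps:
w = -7/3 (w = 2 - (6/1 - 5/3) = 2 - (6*1 - 5*⅓) = 2 - (6 - 5/3) = 2 - 1*13/3 = 2 - 13/3 = -7/3 ≈ -2.3333)
L(f) = -7/3
h(b) = -√2*√b/8 (h(b) = -√(b + b)/8 = -√2*√b/8)
O(m) = -4*m³
O(h(0))*(L(4) - 99) = (-4*(-√2*√0/8)³)*(-7/3 - 99) = -4*(-⅛*√2*0)³*(-304/3) = -4*0³*(-304/3) = -4*0*(-304/3) = 0*(-304/3) = 0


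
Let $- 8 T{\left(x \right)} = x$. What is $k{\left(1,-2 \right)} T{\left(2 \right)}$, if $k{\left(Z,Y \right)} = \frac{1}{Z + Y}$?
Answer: $\frac{1}{4} \approx 0.25$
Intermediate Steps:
$T{\left(x \right)} = - \frac{x}{8}$
$k{\left(Z,Y \right)} = \frac{1}{Y + Z}$
$k{\left(1,-2 \right)} T{\left(2 \right)} = \frac{\left(- \frac{1}{8}\right) 2}{-2 + 1} = \frac{1}{-1} \left(- \frac{1}{4}\right) = \left(-1\right) \left(- \frac{1}{4}\right) = \frac{1}{4}$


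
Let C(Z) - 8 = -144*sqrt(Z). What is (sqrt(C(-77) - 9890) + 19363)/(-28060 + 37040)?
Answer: 19363/8980 + 3*sqrt(-1098 - 16*I*sqrt(77))/8980 ≈ 2.1569 - 0.011092*I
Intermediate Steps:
C(Z) = 8 - 144*sqrt(Z)
(sqrt(C(-77) - 9890) + 19363)/(-28060 + 37040) = (sqrt((8 - 144*I*sqrt(77)) - 9890) + 19363)/(-28060 + 37040) = (sqrt((8 - 144*I*sqrt(77)) - 9890) + 19363)/8980 = (sqrt((8 - 144*I*sqrt(77)) - 9890) + 19363)*(1/8980) = (sqrt(-9882 - 144*I*sqrt(77)) + 19363)*(1/8980) = (19363 + sqrt(-9882 - 144*I*sqrt(77)))*(1/8980) = 19363/8980 + sqrt(-9882 - 144*I*sqrt(77))/8980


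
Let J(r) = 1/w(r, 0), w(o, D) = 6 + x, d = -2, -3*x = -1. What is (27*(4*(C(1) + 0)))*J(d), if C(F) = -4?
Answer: -1296/19 ≈ -68.211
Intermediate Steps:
x = 1/3 (x = -1/3*(-1) = 1/3 ≈ 0.33333)
w(o, D) = 19/3 (w(o, D) = 6 + 1/3 = 19/3)
J(r) = 3/19 (J(r) = 1/(19/3) = 3/19)
(27*(4*(C(1) + 0)))*J(d) = (27*(4*(-4 + 0)))*(3/19) = (27*(4*(-4)))*(3/19) = (27*(-16))*(3/19) = -432*3/19 = -1296/19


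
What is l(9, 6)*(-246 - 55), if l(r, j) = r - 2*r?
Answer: 2709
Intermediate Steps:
l(r, j) = -r
l(9, 6)*(-246 - 55) = (-1*9)*(-246 - 55) = -9*(-301) = 2709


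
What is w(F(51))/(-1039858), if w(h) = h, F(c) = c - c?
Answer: 0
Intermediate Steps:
F(c) = 0
w(F(51))/(-1039858) = 0/(-1039858) = 0*(-1/1039858) = 0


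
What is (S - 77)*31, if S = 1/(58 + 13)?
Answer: -169446/71 ≈ -2386.6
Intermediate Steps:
S = 1/71 ≈ 0.014085
(S - 77)*31 = (1/71 - 77)*31 = -5466/71*31 = -169446/71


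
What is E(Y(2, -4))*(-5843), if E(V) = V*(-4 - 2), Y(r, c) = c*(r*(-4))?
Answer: 1121856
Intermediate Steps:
Y(r, c) = -4*c*r (Y(r, c) = c*(-4*r) = -4*c*r)
E(V) = -6*V (E(V) = V*(-6) = -6*V)
E(Y(2, -4))*(-5843) = -(-24)*(-4)*2*(-5843) = -6*32*(-5843) = -192*(-5843) = 1121856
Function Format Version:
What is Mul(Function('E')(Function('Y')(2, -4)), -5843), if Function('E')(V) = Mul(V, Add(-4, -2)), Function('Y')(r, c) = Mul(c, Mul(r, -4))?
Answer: 1121856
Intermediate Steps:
Function('Y')(r, c) = Mul(-4, c, r) (Function('Y')(r, c) = Mul(c, Mul(-4, r)) = Mul(-4, c, r))
Function('E')(V) = Mul(-6, V) (Function('E')(V) = Mul(V, -6) = Mul(-6, V))
Mul(Function('E')(Function('Y')(2, -4)), -5843) = Mul(Mul(-6, Mul(-4, -4, 2)), -5843) = Mul(Mul(-6, 32), -5843) = Mul(-192, -5843) = 1121856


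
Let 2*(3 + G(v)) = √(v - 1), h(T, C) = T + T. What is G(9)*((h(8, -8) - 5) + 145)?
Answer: -468 + 156*√2 ≈ -247.38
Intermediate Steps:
h(T, C) = 2*T
G(v) = -3 + √(-1 + v)/2 (G(v) = -3 + √(v - 1)/2 = -3 + √(-1 + v)/2)
G(9)*((h(8, -8) - 5) + 145) = (-3 + √(-1 + 9)/2)*((2*8 - 5) + 145) = (-3 + √8/2)*((16 - 5) + 145) = (-3 + (2*√2)/2)*(11 + 145) = (-3 + √2)*156 = -468 + 156*√2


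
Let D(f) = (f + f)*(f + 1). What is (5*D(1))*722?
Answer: 14440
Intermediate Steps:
D(f) = 2*f*(1 + f) (D(f) = (2*f)*(1 + f) = 2*f*(1 + f))
(5*D(1))*722 = (5*(2*1*(1 + 1)))*722 = (5*(2*1*2))*722 = (5*4)*722 = 20*722 = 14440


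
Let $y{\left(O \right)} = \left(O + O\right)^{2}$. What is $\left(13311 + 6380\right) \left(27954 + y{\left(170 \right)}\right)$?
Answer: $2826721814$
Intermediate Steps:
$y{\left(O \right)} = 4 O^{2}$ ($y{\left(O \right)} = \left(2 O\right)^{2} = 4 O^{2}$)
$\left(13311 + 6380\right) \left(27954 + y{\left(170 \right)}\right) = \left(13311 + 6380\right) \left(27954 + 4 \cdot 170^{2}\right) = 19691 \left(27954 + 4 \cdot 28900\right) = 19691 \left(27954 + 115600\right) = 19691 \cdot 143554 = 2826721814$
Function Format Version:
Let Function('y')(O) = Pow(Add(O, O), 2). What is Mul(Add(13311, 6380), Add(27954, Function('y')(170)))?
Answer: 2826721814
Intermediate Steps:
Function('y')(O) = Mul(4, Pow(O, 2)) (Function('y')(O) = Pow(Mul(2, O), 2) = Mul(4, Pow(O, 2)))
Mul(Add(13311, 6380), Add(27954, Function('y')(170))) = Mul(Add(13311, 6380), Add(27954, Mul(4, Pow(170, 2)))) = Mul(19691, Add(27954, Mul(4, 28900))) = Mul(19691, Add(27954, 115600)) = Mul(19691, 143554) = 2826721814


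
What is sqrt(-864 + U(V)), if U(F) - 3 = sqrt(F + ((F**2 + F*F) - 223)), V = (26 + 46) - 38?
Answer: sqrt(-861 + sqrt(2123)) ≈ 28.547*I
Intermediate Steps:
V = 34 (V = 72 - 38 = 34)
U(F) = 3 + sqrt(-223 + F + 2*F**2) (U(F) = 3 + sqrt(F + ((F**2 + F*F) - 223)) = 3 + sqrt(F + ((F**2 + F**2) - 223)) = 3 + sqrt(F + (2*F**2 - 223)) = 3 + sqrt(F + (-223 + 2*F**2)) = 3 + sqrt(-223 + F + 2*F**2))
sqrt(-864 + U(V)) = sqrt(-864 + (3 + sqrt(-223 + 34 + 2*34**2))) = sqrt(-864 + (3 + sqrt(-223 + 34 + 2*1156))) = sqrt(-864 + (3 + sqrt(-223 + 34 + 2312))) = sqrt(-864 + (3 + sqrt(2123))) = sqrt(-861 + sqrt(2123))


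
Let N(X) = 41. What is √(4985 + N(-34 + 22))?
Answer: √5026 ≈ 70.894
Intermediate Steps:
√(4985 + N(-34 + 22)) = √(4985 + 41) = √5026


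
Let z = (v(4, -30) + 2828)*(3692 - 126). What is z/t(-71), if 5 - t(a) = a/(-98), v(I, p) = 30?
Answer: 998779544/419 ≈ 2.3837e+6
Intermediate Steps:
t(a) = 5 + a/98 (t(a) = 5 - a/(-98) = 5 - a*(-1)/98 = 5 - (-1)*a/98 = 5 + a/98)
z = 10191628 (z = (30 + 2828)*(3692 - 126) = 2858*3566 = 10191628)
z/t(-71) = 10191628/(5 + (1/98)*(-71)) = 10191628/(5 - 71/98) = 10191628/(419/98) = 10191628*(98/419) = 998779544/419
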